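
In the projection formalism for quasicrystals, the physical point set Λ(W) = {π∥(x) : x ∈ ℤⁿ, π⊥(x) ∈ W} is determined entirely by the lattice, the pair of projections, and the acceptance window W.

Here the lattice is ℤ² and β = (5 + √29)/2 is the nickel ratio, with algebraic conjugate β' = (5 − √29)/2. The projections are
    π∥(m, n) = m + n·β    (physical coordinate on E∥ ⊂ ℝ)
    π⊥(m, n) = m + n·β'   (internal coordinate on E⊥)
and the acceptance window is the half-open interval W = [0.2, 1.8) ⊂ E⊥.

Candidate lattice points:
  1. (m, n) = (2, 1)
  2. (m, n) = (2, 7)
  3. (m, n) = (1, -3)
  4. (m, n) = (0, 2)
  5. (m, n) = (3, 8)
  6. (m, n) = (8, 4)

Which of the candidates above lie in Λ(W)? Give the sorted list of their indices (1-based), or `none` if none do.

2, 3, 5

Numerically β ≈ 5.1926 and β' = −1/β ≈ -0.1926.
candidate 1: (m,n)=(2,1) → π∥ = 2+1·β ≈ 7.1926, π⊥ = 2+1·β' ≈ 1.8074 ∉ [0.2, 1.8) ⇒ out
candidate 2: (m,n)=(2,7) → π∥ = 2+7·β ≈ 38.3481, π⊥ = 2+7·β' ≈ 0.6519 ∈ [0.2, 1.8) ⇒ IN Λ
candidate 3: (m,n)=(1,-3) → π∥ = 1-3·β ≈ -14.5777, π⊥ = 1-3·β' ≈ 1.5777 ∈ [0.2, 1.8) ⇒ IN Λ
candidate 4: (m,n)=(0,2) → π∥ = 0+2·β ≈ 10.3852, π⊥ = 0+2·β' ≈ -0.3852 ∉ [0.2, 1.8) ⇒ out
candidate 5: (m,n)=(3,8) → π∥ = 3+8·β ≈ 44.5407, π⊥ = 3+8·β' ≈ 1.4593 ∈ [0.2, 1.8) ⇒ IN Λ
candidate 6: (m,n)=(8,4) → π∥ = 8+4·β ≈ 28.7703, π⊥ = 8+4·β' ≈ 7.2297 ∉ [0.2, 1.8) ⇒ out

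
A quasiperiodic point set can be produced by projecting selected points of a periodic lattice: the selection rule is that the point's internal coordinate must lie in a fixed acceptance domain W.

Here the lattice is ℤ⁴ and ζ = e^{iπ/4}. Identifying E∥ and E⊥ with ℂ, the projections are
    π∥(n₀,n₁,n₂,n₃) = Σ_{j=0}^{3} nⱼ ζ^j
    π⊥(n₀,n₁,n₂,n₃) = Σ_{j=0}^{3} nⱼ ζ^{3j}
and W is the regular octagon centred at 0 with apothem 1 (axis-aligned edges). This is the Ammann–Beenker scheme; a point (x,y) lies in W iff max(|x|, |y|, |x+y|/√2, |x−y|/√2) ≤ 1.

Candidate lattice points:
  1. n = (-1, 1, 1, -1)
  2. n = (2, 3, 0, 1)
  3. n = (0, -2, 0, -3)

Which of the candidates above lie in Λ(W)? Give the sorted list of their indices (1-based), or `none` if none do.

With ζ = e^{iπ/4} the internal vectors are ζ^0,ζ^3,ζ^6,ζ^9.
#1 (-1, 1, 1, -1): internal (-2.414214, -1.000000); octagon support 2.414214 vs apothem 1 → ∉ W
#2 (2, 3, 0, 1): internal (0.585786, 2.828427); octagon support 2.828427 vs apothem 1 → ∉ W
#3 (0, -2, 0, -3): internal (-0.707107, -3.535534); octagon support 3.535534 vs apothem 1 → ∉ W

none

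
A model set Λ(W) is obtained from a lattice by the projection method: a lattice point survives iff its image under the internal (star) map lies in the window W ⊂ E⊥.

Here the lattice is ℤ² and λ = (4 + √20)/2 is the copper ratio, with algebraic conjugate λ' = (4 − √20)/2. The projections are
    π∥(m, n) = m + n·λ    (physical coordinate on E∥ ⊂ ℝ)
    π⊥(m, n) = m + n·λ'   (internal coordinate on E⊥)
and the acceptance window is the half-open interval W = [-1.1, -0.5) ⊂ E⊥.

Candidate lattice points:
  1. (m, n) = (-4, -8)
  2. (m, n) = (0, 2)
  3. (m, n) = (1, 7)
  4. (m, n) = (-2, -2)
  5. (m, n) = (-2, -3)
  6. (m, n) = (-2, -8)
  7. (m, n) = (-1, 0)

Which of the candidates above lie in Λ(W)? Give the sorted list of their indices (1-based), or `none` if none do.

3, 7

λ' = (4−√20)/2 ≈ -0.2361.
#1 (-4,-8): internal coord -4 + (-8)·λ' = -2.1115; -2.1115 ∉ [-1.1, -0.5) → out
#2 (0,2): internal coord 0 + (2)·λ' = -0.4721; -0.4721 ∉ [-1.1, -0.5) → out
#3 (1,7): internal coord 1 + (7)·λ' = -0.6525; -0.6525 ∈ [-1.1, -0.5) → IN Λ
#4 (-2,-2): internal coord -2 + (-2)·λ' = -1.5279; -1.5279 ∉ [-1.1, -0.5) → out
#5 (-2,-3): internal coord -2 + (-3)·λ' = -1.2918; -1.2918 ∉ [-1.1, -0.5) → out
#6 (-2,-8): internal coord -2 + (-8)·λ' = -0.1115; -0.1115 ∉ [-1.1, -0.5) → out
#7 (-1,0): internal coord -1 + (0)·λ' = -1.0000; -1.0000 ∈ [-1.1, -0.5) → IN Λ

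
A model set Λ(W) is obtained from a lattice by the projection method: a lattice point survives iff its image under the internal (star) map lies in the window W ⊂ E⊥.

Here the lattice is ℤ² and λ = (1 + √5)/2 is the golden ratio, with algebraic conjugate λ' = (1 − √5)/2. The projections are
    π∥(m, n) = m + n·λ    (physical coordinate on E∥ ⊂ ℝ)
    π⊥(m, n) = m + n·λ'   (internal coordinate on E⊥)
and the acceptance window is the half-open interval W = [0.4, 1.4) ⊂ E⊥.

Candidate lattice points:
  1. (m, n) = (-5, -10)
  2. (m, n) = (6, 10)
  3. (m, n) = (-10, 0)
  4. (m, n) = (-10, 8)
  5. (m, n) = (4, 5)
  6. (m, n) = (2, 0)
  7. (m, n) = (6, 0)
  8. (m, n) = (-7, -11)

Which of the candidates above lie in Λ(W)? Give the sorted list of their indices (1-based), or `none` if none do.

1, 5

λ' = (1−√5)/2 ≈ -0.61803.
candidate 1: (m,n)=(-5,-10) → π∥ = -5-10·λ ≈ -21.18034, π⊥ = -5-10·λ' ≈ 1.18034 ∈ [0.4, 1.4) ⇒ IN Λ
candidate 2: (m,n)=(6,10) → π∥ = 6+10·λ ≈ 22.18034, π⊥ = 6+10·λ' ≈ -0.18034 ∉ [0.4, 1.4) ⇒ out
candidate 3: (m,n)=(-10,0) → π∥ = -10+0·λ ≈ -10.00000, π⊥ = -10+0·λ' ≈ -10.00000 ∉ [0.4, 1.4) ⇒ out
candidate 4: (m,n)=(-10,8) → π∥ = -10+8·λ ≈ 2.94427, π⊥ = -10+8·λ' ≈ -14.94427 ∉ [0.4, 1.4) ⇒ out
candidate 5: (m,n)=(4,5) → π∥ = 4+5·λ ≈ 12.09017, π⊥ = 4+5·λ' ≈ 0.90983 ∈ [0.4, 1.4) ⇒ IN Λ
candidate 6: (m,n)=(2,0) → π∥ = 2+0·λ ≈ 2.00000, π⊥ = 2+0·λ' ≈ 2.00000 ∉ [0.4, 1.4) ⇒ out
candidate 7: (m,n)=(6,0) → π∥ = 6+0·λ ≈ 6.00000, π⊥ = 6+0·λ' ≈ 6.00000 ∉ [0.4, 1.4) ⇒ out
candidate 8: (m,n)=(-7,-11) → π∥ = -7-11·λ ≈ -24.79837, π⊥ = -7-11·λ' ≈ -0.20163 ∉ [0.4, 1.4) ⇒ out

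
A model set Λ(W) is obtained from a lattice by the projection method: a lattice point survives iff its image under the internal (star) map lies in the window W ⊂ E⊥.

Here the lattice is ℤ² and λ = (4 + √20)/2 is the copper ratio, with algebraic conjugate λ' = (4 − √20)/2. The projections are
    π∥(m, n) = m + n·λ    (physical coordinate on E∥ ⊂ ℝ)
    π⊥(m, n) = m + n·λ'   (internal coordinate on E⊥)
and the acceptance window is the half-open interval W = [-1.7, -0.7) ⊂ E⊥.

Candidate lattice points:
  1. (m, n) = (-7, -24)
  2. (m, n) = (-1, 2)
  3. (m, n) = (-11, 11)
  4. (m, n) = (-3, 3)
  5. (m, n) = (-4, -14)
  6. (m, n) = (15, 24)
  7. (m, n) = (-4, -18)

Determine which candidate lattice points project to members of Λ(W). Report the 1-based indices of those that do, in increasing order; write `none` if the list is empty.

Compute λ' = (4−√20)/2 = -0.23607, so π⊥(m,n) = m -0.23607·n.
[1] lift (-7,-24): star map gives -1.33437; window check -1.7 ≤ -1.33437 < -0.7 is true → IN Λ
[2] lift (-1,2): star map gives -1.47214; window check -1.7 ≤ -1.47214 < -0.7 is true → IN Λ
[3] lift (-11,11): star map gives -13.59675; window check -1.7 ≤ -13.59675 < -0.7 is false → out
[4] lift (-3,3): star map gives -3.70820; window check -1.7 ≤ -3.70820 < -0.7 is false → out
[5] lift (-4,-14): star map gives -0.69505; window check -1.7 ≤ -0.69505 < -0.7 is false → out
[6] lift (15,24): star map gives 9.33437; window check -1.7 ≤ 9.33437 < -0.7 is false → out
[7] lift (-4,-18): star map gives 0.24922; window check -1.7 ≤ 0.24922 < -0.7 is false → out

1, 2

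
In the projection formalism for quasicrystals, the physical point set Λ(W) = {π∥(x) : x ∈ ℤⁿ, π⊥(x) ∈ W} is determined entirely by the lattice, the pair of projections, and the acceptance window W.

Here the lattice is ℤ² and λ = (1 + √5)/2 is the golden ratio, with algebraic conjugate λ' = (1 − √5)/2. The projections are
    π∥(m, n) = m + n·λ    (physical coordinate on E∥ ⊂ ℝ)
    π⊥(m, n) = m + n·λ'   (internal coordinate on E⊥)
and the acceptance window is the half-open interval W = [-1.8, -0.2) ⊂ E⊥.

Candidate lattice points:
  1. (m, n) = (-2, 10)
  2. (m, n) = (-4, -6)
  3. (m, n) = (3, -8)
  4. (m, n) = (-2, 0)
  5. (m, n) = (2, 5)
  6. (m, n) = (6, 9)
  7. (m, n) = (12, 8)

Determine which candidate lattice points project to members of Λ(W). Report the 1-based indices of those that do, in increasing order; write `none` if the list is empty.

2, 5

Numerically λ ≈ 1.6180 and λ' = −1/λ ≈ -0.6180.
[1] lift (-2,10): star map gives -8.1803; window check -1.8 ≤ -8.1803 < -0.2 is false → out
[2] lift (-4,-6): star map gives -0.2918; window check -1.8 ≤ -0.2918 < -0.2 is true → IN Λ
[3] lift (3,-8): star map gives 7.9443; window check -1.8 ≤ 7.9443 < -0.2 is false → out
[4] lift (-2,0): star map gives -2.0000; window check -1.8 ≤ -2.0000 < -0.2 is false → out
[5] lift (2,5): star map gives -1.0902; window check -1.8 ≤ -1.0902 < -0.2 is true → IN Λ
[6] lift (6,9): star map gives 0.4377; window check -1.8 ≤ 0.4377 < -0.2 is false → out
[7] lift (12,8): star map gives 7.0557; window check -1.8 ≤ 7.0557 < -0.2 is false → out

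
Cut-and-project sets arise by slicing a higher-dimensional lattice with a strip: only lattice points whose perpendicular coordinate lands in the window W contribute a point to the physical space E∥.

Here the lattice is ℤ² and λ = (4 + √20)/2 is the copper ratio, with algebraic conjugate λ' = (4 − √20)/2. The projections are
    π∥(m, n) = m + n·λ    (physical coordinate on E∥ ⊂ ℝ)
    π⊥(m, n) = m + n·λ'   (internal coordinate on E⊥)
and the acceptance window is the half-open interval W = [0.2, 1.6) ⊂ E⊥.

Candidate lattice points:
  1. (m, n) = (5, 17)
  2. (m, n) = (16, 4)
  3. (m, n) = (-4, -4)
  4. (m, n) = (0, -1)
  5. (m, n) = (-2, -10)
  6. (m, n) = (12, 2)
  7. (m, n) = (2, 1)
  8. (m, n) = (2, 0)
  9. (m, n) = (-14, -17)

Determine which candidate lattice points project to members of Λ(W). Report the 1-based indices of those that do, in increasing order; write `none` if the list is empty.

1, 4, 5

λ' = (4−√20)/2 ≈ -0.236068.
[1] lift (5,17): star map gives 0.986844; window check 0.2 ≤ 0.986844 < 1.6 is true → IN Λ
[2] lift (16,4): star map gives 15.055728; window check 0.2 ≤ 15.055728 < 1.6 is false → out
[3] lift (-4,-4): star map gives -3.055728; window check 0.2 ≤ -3.055728 < 1.6 is false → out
[4] lift (0,-1): star map gives 0.236068; window check 0.2 ≤ 0.236068 < 1.6 is true → IN Λ
[5] lift (-2,-10): star map gives 0.360680; window check 0.2 ≤ 0.360680 < 1.6 is true → IN Λ
[6] lift (12,2): star map gives 11.527864; window check 0.2 ≤ 11.527864 < 1.6 is false → out
[7] lift (2,1): star map gives 1.763932; window check 0.2 ≤ 1.763932 < 1.6 is false → out
[8] lift (2,0): star map gives 2.000000; window check 0.2 ≤ 2.000000 < 1.6 is false → out
[9] lift (-14,-17): star map gives -9.986844; window check 0.2 ≤ -9.986844 < 1.6 is false → out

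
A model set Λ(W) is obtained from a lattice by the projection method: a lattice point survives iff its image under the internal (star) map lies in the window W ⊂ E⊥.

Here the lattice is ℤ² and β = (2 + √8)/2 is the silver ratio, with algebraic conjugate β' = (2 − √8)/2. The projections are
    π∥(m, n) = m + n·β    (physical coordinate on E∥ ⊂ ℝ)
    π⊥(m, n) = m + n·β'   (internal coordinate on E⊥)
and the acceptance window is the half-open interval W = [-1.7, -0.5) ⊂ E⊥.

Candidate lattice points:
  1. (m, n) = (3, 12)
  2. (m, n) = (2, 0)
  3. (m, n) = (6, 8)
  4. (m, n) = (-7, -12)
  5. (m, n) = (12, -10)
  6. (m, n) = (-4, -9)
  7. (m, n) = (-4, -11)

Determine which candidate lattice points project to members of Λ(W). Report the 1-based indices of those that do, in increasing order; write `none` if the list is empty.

β' = (2−√8)/2 ≈ -0.414214.
#1 (3,12): internal coord 3 + (12)·β' = -1.970563; -1.970563 ∉ [-1.7, -0.5) → out
#2 (2,0): internal coord 2 + (0)·β' = +2.000000; +2.000000 ∉ [-1.7, -0.5) → out
#3 (6,8): internal coord 6 + (8)·β' = +2.686292; +2.686292 ∉ [-1.7, -0.5) → out
#4 (-7,-12): internal coord -7 + (-12)·β' = -2.029437; -2.029437 ∉ [-1.7, -0.5) → out
#5 (12,-10): internal coord 12 + (-10)·β' = +16.142136; +16.142136 ∉ [-1.7, -0.5) → out
#6 (-4,-9): internal coord -4 + (-9)·β' = -0.272078; -0.272078 ∉ [-1.7, -0.5) → out
#7 (-4,-11): internal coord -4 + (-11)·β' = +0.556349; +0.556349 ∉ [-1.7, -0.5) → out

none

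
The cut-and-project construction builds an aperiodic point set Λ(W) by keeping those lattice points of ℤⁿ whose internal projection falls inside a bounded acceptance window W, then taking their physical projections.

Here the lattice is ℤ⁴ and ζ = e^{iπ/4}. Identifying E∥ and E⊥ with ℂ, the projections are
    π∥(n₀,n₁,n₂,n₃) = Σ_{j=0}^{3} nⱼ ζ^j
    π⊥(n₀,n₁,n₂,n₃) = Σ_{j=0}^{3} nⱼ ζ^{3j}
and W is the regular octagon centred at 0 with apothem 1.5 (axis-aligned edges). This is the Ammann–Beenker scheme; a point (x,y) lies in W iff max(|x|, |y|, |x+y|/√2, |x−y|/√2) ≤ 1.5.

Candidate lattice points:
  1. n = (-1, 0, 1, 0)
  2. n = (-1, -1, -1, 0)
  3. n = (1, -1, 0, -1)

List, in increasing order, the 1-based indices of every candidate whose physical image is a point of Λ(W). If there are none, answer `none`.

With ζ = e^{iπ/4} the internal vectors are ζ^0,ζ^3,ζ^6,ζ^9.
candidate 1: n = (-1, 0, 1, 0) → π⊥ ≈ (-1.0000, -1.0000); max(|x|,|y|,|x±y|/√2) = 1.4142 ≤ 1.5 ⇒ ∈ W
candidate 2: n = (-1, -1, -1, 0) → π⊥ ≈ (-0.2929, +0.2929); max(|x|,|y|,|x±y|/√2) = 0.4142 ≤ 1.5 ⇒ ∈ W
candidate 3: n = (1, -1, 0, -1) → π⊥ ≈ (+1.0000, -1.4142); max(|x|,|y|,|x±y|/√2) = 1.7071 > 1.5 ⇒ ∉ W

1, 2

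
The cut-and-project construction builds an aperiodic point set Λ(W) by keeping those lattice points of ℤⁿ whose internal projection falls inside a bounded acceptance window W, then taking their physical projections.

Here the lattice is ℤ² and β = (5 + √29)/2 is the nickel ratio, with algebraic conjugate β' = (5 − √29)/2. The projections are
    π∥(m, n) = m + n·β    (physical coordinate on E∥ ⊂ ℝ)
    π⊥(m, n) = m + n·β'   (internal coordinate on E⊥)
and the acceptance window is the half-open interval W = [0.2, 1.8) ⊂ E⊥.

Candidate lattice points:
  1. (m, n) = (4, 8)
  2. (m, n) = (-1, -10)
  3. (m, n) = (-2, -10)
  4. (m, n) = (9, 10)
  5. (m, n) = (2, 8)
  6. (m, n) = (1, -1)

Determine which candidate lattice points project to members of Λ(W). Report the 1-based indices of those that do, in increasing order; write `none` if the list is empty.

Numerically β ≈ 5.192582 and β' = −1/β ≈ -0.192582.
candidate 1: (m,n)=(4,8) → π∥ = 4+8·β ≈ 45.540659, π⊥ = 4+8·β' ≈ 2.459341 ∉ [0.2, 1.8) ⇒ out
candidate 2: (m,n)=(-1,-10) → π∥ = -1-10·β ≈ -52.925824, π⊥ = -1-10·β' ≈ 0.925824 ∈ [0.2, 1.8) ⇒ IN Λ
candidate 3: (m,n)=(-2,-10) → π∥ = -2-10·β ≈ -53.925824, π⊥ = -2-10·β' ≈ -0.074176 ∉ [0.2, 1.8) ⇒ out
candidate 4: (m,n)=(9,10) → π∥ = 9+10·β ≈ 60.925824, π⊥ = 9+10·β' ≈ 7.074176 ∉ [0.2, 1.8) ⇒ out
candidate 5: (m,n)=(2,8) → π∥ = 2+8·β ≈ 43.540659, π⊥ = 2+8·β' ≈ 0.459341 ∈ [0.2, 1.8) ⇒ IN Λ
candidate 6: (m,n)=(1,-1) → π∥ = 1-1·β ≈ -4.192582, π⊥ = 1-1·β' ≈ 1.192582 ∈ [0.2, 1.8) ⇒ IN Λ

2, 5, 6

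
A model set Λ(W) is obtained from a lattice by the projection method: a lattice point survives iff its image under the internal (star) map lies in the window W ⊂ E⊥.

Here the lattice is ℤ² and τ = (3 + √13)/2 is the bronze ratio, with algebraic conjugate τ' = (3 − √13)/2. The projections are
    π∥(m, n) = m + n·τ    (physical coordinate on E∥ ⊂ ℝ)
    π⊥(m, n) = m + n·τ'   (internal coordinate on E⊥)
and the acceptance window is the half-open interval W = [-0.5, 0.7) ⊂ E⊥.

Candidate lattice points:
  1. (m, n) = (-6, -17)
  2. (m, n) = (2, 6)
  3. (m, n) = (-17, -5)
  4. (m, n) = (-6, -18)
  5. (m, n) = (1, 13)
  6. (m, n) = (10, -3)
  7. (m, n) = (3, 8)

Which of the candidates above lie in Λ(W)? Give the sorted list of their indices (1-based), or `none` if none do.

Numerically τ ≈ 3.3028 and τ' = −1/τ ≈ -0.3028.
#1 (-6,-17): internal coord -6 + (-17)·τ' = -0.8528; -0.8528 ∉ [-0.5, 0.7) → out
#2 (2,6): internal coord 2 + (6)·τ' = +0.1833; +0.1833 ∈ [-0.5, 0.7) → IN Λ
#3 (-17,-5): internal coord -17 + (-5)·τ' = -15.4861; -15.4861 ∉ [-0.5, 0.7) → out
#4 (-6,-18): internal coord -6 + (-18)·τ' = -0.5500; -0.5500 ∉ [-0.5, 0.7) → out
#5 (1,13): internal coord 1 + (13)·τ' = -2.9361; -2.9361 ∉ [-0.5, 0.7) → out
#6 (10,-3): internal coord 10 + (-3)·τ' = +10.9083; +10.9083 ∉ [-0.5, 0.7) → out
#7 (3,8): internal coord 3 + (8)·τ' = +0.5778; +0.5778 ∈ [-0.5, 0.7) → IN Λ

2, 7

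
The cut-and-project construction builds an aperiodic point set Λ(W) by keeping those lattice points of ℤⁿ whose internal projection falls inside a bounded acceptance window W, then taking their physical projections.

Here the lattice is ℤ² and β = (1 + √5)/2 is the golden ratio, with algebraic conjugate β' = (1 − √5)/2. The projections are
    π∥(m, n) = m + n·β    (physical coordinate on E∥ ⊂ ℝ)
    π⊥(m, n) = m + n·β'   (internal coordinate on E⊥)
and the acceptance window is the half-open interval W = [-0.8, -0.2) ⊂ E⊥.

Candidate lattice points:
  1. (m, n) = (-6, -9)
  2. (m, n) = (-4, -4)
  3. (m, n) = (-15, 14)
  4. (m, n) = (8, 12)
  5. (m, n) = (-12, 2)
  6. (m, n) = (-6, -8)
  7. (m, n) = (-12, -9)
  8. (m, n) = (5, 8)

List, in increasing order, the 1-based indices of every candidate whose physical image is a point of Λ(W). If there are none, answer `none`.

1

Numerically β ≈ 1.618034 and β' = −1/β ≈ -0.618034.
candidate 1: (m,n)=(-6,-9) → π∥ = -6-9·β ≈ -20.562306, π⊥ = -6-9·β' ≈ -0.437694 ∈ [-0.8, -0.2) ⇒ IN Λ
candidate 2: (m,n)=(-4,-4) → π∥ = -4-4·β ≈ -10.472136, π⊥ = -4-4·β' ≈ -1.527864 ∉ [-0.8, -0.2) ⇒ out
candidate 3: (m,n)=(-15,14) → π∥ = -15+14·β ≈ 7.652476, π⊥ = -15+14·β' ≈ -23.652476 ∉ [-0.8, -0.2) ⇒ out
candidate 4: (m,n)=(8,12) → π∥ = 8+12·β ≈ 27.416408, π⊥ = 8+12·β' ≈ 0.583592 ∉ [-0.8, -0.2) ⇒ out
candidate 5: (m,n)=(-12,2) → π∥ = -12+2·β ≈ -8.763932, π⊥ = -12+2·β' ≈ -13.236068 ∉ [-0.8, -0.2) ⇒ out
candidate 6: (m,n)=(-6,-8) → π∥ = -6-8·β ≈ -18.944272, π⊥ = -6-8·β' ≈ -1.055728 ∉ [-0.8, -0.2) ⇒ out
candidate 7: (m,n)=(-12,-9) → π∥ = -12-9·β ≈ -26.562306, π⊥ = -12-9·β' ≈ -6.437694 ∉ [-0.8, -0.2) ⇒ out
candidate 8: (m,n)=(5,8) → π∥ = 5+8·β ≈ 17.944272, π⊥ = 5+8·β' ≈ 0.055728 ∉ [-0.8, -0.2) ⇒ out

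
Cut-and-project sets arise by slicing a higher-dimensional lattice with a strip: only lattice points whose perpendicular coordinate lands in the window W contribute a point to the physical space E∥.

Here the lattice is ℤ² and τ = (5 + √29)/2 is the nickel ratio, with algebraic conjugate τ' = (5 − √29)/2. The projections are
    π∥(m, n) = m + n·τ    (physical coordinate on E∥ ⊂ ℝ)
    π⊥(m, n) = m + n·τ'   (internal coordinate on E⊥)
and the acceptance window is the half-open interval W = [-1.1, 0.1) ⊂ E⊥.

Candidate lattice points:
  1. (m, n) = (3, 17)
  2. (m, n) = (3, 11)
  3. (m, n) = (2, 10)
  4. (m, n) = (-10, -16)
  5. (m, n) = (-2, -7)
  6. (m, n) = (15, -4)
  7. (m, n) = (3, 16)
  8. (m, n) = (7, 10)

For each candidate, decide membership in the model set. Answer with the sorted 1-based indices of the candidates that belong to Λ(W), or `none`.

1, 3, 5, 7

Compute τ' = (5−√29)/2 = -0.19258, so π⊥(m,n) = m -0.19258·n.
candidate 1: (m,n)=(3,17) → π∥ = 3+17·τ ≈ 91.27390, π⊥ = 3+17·τ' ≈ -0.27390 ∈ [-1.1, 0.1) ⇒ IN Λ
candidate 2: (m,n)=(3,11) → π∥ = 3+11·τ ≈ 60.11841, π⊥ = 3+11·τ' ≈ 0.88159 ∉ [-1.1, 0.1) ⇒ out
candidate 3: (m,n)=(2,10) → π∥ = 2+10·τ ≈ 53.92582, π⊥ = 2+10·τ' ≈ 0.07418 ∈ [-1.1, 0.1) ⇒ IN Λ
candidate 4: (m,n)=(-10,-16) → π∥ = -10-16·τ ≈ -93.08132, π⊥ = -10-16·τ' ≈ -6.91868 ∉ [-1.1, 0.1) ⇒ out
candidate 5: (m,n)=(-2,-7) → π∥ = -2-7·τ ≈ -38.34808, π⊥ = -2-7·τ' ≈ -0.65192 ∈ [-1.1, 0.1) ⇒ IN Λ
candidate 6: (m,n)=(15,-4) → π∥ = 15-4·τ ≈ -5.77033, π⊥ = 15-4·τ' ≈ 15.77033 ∉ [-1.1, 0.1) ⇒ out
candidate 7: (m,n)=(3,16) → π∥ = 3+16·τ ≈ 86.08132, π⊥ = 3+16·τ' ≈ -0.08132 ∈ [-1.1, 0.1) ⇒ IN Λ
candidate 8: (m,n)=(7,10) → π∥ = 7+10·τ ≈ 58.92582, π⊥ = 7+10·τ' ≈ 5.07418 ∉ [-1.1, 0.1) ⇒ out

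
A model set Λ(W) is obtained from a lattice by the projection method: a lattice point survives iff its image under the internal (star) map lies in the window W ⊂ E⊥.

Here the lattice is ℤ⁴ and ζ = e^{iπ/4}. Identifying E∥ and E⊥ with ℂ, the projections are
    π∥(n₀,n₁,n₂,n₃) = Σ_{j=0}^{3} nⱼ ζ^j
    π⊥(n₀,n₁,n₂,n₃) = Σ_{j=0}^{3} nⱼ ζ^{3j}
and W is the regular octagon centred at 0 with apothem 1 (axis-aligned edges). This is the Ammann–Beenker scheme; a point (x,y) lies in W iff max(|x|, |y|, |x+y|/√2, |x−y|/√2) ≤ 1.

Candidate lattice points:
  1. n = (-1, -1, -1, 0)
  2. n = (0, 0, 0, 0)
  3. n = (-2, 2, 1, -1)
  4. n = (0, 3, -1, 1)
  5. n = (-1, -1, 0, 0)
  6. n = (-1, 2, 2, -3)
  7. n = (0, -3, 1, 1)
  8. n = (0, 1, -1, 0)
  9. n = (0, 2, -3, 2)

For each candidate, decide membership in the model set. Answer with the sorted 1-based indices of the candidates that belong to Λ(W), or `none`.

π⊥(n) = n₀ + n₁ζ³ + n₂ζ⁶ + n₃ζ⁹ where ζ = e^{iπ/4}.
candidate 1: n = (-1, -1, -1, 0) → π⊥ ≈ (-0.292893, +0.292893); max(|x|,|y|,|x±y|/√2) = 0.414214 ≤ 1 ⇒ ∈ W
candidate 2: n = (0, 0, 0, 0) → π⊥ ≈ (+0.000000, +0.000000); max(|x|,|y|,|x±y|/√2) = 0.000000 ≤ 1 ⇒ ∈ W
candidate 3: n = (-2, 2, 1, -1) → π⊥ ≈ (-4.121320, -0.292893); max(|x|,|y|,|x±y|/√2) = 4.121320 > 1 ⇒ ∉ W
candidate 4: n = (0, 3, -1, 1) → π⊥ ≈ (-1.414214, +3.828427); max(|x|,|y|,|x±y|/√2) = 3.828427 > 1 ⇒ ∉ W
candidate 5: n = (-1, -1, 0, 0) → π⊥ ≈ (-0.292893, -0.707107); max(|x|,|y|,|x±y|/√2) = 0.707107 ≤ 1 ⇒ ∈ W
candidate 6: n = (-1, 2, 2, -3) → π⊥ ≈ (-4.535534, -2.707107); max(|x|,|y|,|x±y|/√2) = 5.121320 > 1 ⇒ ∉ W
candidate 7: n = (0, -3, 1, 1) → π⊥ ≈ (+2.828427, -2.414214); max(|x|,|y|,|x±y|/√2) = 3.707107 > 1 ⇒ ∉ W
candidate 8: n = (0, 1, -1, 0) → π⊥ ≈ (-0.707107, +1.707107); max(|x|,|y|,|x±y|/√2) = 1.707107 > 1 ⇒ ∉ W
candidate 9: n = (0, 2, -3, 2) → π⊥ ≈ (+0.000000, +5.828427); max(|x|,|y|,|x±y|/√2) = 5.828427 > 1 ⇒ ∉ W

1, 2, 5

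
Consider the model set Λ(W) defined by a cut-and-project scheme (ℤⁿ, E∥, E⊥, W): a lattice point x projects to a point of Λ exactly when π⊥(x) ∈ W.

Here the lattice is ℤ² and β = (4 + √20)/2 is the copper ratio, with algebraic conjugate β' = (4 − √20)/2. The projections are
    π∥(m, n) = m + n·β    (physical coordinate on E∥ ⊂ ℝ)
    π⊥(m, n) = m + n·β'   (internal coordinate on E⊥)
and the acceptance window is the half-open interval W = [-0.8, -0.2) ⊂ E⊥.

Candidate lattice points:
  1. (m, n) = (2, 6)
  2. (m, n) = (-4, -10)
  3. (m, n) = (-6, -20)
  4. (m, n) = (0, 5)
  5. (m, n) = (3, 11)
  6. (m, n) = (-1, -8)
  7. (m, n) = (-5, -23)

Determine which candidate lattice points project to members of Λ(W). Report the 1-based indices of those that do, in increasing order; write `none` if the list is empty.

none

Compute β' = (4−√20)/2 = -0.236068, so π⊥(m,n) = m -0.236068·n.
[1] lift (2,6): star map gives 0.583592; window check -0.8 ≤ 0.583592 < -0.2 is false → out
[2] lift (-4,-10): star map gives -1.639320; window check -0.8 ≤ -1.639320 < -0.2 is false → out
[3] lift (-6,-20): star map gives -1.278640; window check -0.8 ≤ -1.278640 < -0.2 is false → out
[4] lift (0,5): star map gives -1.180340; window check -0.8 ≤ -1.180340 < -0.2 is false → out
[5] lift (3,11): star map gives 0.403252; window check -0.8 ≤ 0.403252 < -0.2 is false → out
[6] lift (-1,-8): star map gives 0.888544; window check -0.8 ≤ 0.888544 < -0.2 is false → out
[7] lift (-5,-23): star map gives 0.429563; window check -0.8 ≤ 0.429563 < -0.2 is false → out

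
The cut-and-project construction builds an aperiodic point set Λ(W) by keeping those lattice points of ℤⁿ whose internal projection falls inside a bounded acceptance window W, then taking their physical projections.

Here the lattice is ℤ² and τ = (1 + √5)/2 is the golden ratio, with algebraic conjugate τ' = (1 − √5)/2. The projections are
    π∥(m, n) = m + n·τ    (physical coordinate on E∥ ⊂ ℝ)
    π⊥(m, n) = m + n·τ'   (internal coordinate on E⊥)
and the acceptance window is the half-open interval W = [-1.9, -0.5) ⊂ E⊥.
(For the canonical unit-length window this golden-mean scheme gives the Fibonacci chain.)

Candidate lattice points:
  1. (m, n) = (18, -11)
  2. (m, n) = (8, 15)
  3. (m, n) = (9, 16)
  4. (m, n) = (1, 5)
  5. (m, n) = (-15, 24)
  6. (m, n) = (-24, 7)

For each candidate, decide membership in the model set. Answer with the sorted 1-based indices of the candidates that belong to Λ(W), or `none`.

τ' = (1−√5)/2 ≈ -0.618034.
#1 (18,-11): internal coord 18 + (-11)·τ' = +24.798374; +24.798374 ∉ [-1.9, -0.5) → out
#2 (8,15): internal coord 8 + (15)·τ' = -1.270510; -1.270510 ∈ [-1.9, -0.5) → IN Λ
#3 (9,16): internal coord 9 + (16)·τ' = -0.888544; -0.888544 ∈ [-1.9, -0.5) → IN Λ
#4 (1,5): internal coord 1 + (5)·τ' = -2.090170; -2.090170 ∉ [-1.9, -0.5) → out
#5 (-15,24): internal coord -15 + (24)·τ' = -29.832816; -29.832816 ∉ [-1.9, -0.5) → out
#6 (-24,7): internal coord -24 + (7)·τ' = -28.326238; -28.326238 ∉ [-1.9, -0.5) → out

2, 3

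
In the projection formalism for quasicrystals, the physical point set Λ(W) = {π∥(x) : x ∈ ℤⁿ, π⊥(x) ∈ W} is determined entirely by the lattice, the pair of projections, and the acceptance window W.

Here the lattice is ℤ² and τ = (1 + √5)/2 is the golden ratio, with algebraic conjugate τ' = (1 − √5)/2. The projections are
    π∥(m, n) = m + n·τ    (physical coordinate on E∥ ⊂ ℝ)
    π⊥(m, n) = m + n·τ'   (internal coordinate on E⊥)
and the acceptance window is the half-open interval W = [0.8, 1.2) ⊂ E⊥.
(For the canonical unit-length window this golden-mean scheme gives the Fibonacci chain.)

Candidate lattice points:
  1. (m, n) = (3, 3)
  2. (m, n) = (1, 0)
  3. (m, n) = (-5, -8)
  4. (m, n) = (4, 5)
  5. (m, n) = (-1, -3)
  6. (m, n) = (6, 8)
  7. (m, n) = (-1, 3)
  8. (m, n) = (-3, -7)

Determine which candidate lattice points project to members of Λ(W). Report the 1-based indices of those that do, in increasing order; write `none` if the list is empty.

1, 2, 4, 5, 6

τ' = (1−√5)/2 ≈ -0.618034.
#1 (3,3): internal coord 3 + (3)·τ' = +1.145898; +1.145898 ∈ [0.8, 1.2) → IN Λ
#2 (1,0): internal coord 1 + (0)·τ' = +1.000000; +1.000000 ∈ [0.8, 1.2) → IN Λ
#3 (-5,-8): internal coord -5 + (-8)·τ' = -0.055728; -0.055728 ∉ [0.8, 1.2) → out
#4 (4,5): internal coord 4 + (5)·τ' = +0.909830; +0.909830 ∈ [0.8, 1.2) → IN Λ
#5 (-1,-3): internal coord -1 + (-3)·τ' = +0.854102; +0.854102 ∈ [0.8, 1.2) → IN Λ
#6 (6,8): internal coord 6 + (8)·τ' = +1.055728; +1.055728 ∈ [0.8, 1.2) → IN Λ
#7 (-1,3): internal coord -1 + (3)·τ' = -2.854102; -2.854102 ∉ [0.8, 1.2) → out
#8 (-3,-7): internal coord -3 + (-7)·τ' = +1.326238; +1.326238 ∉ [0.8, 1.2) → out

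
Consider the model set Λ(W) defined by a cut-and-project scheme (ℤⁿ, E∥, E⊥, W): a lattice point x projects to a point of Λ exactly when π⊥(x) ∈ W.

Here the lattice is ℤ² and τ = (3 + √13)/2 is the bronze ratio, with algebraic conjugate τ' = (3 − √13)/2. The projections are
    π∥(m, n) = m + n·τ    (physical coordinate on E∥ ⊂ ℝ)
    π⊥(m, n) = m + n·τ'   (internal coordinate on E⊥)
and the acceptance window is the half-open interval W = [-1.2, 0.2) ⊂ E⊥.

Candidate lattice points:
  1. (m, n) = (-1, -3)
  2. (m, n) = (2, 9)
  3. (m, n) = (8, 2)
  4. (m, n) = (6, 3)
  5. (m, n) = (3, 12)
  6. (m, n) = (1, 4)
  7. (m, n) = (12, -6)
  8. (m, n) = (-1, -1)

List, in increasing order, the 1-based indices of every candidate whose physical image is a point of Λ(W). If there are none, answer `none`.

Numerically τ ≈ 3.302776 and τ' = −1/τ ≈ -0.302776.
candidate 1: (m,n)=(-1,-3) → π∥ = -1-3·τ ≈ -10.908327, π⊥ = -1-3·τ' ≈ -0.091673 ∈ [-1.2, 0.2) ⇒ IN Λ
candidate 2: (m,n)=(2,9) → π∥ = 2+9·τ ≈ 31.724981, π⊥ = 2+9·τ' ≈ -0.724981 ∈ [-1.2, 0.2) ⇒ IN Λ
candidate 3: (m,n)=(8,2) → π∥ = 8+2·τ ≈ 14.605551, π⊥ = 8+2·τ' ≈ 7.394449 ∉ [-1.2, 0.2) ⇒ out
candidate 4: (m,n)=(6,3) → π∥ = 6+3·τ ≈ 15.908327, π⊥ = 6+3·τ' ≈ 5.091673 ∉ [-1.2, 0.2) ⇒ out
candidate 5: (m,n)=(3,12) → π∥ = 3+12·τ ≈ 42.633308, π⊥ = 3+12·τ' ≈ -0.633308 ∈ [-1.2, 0.2) ⇒ IN Λ
candidate 6: (m,n)=(1,4) → π∥ = 1+4·τ ≈ 14.211103, π⊥ = 1+4·τ' ≈ -0.211103 ∈ [-1.2, 0.2) ⇒ IN Λ
candidate 7: (m,n)=(12,-6) → π∥ = 12-6·τ ≈ -7.816654, π⊥ = 12-6·τ' ≈ 13.816654 ∉ [-1.2, 0.2) ⇒ out
candidate 8: (m,n)=(-1,-1) → π∥ = -1-1·τ ≈ -4.302776, π⊥ = -1-1·τ' ≈ -0.697224 ∈ [-1.2, 0.2) ⇒ IN Λ

1, 2, 5, 6, 8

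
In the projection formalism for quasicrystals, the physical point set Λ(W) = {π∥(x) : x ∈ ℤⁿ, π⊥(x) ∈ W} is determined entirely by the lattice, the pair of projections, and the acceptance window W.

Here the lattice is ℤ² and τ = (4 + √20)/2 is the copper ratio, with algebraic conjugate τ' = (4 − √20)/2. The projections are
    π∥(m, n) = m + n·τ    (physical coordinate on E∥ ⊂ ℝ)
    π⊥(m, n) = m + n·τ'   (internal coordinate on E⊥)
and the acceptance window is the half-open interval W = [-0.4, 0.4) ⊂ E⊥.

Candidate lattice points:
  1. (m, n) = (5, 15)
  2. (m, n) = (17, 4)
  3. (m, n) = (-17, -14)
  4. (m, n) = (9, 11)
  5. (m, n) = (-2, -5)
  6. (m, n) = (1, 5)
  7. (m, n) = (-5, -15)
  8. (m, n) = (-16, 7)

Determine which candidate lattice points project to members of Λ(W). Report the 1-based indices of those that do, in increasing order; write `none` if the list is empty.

τ' = (4−√20)/2 ≈ -0.2361.
candidate 1: (m,n)=(5,15) → π∥ = 5+15·τ ≈ 68.5410, π⊥ = 5+15·τ' ≈ 1.4590 ∉ [-0.4, 0.4) ⇒ out
candidate 2: (m,n)=(17,4) → π∥ = 17+4·τ ≈ 33.9443, π⊥ = 17+4·τ' ≈ 16.0557 ∉ [-0.4, 0.4) ⇒ out
candidate 3: (m,n)=(-17,-14) → π∥ = -17-14·τ ≈ -76.3050, π⊥ = -17-14·τ' ≈ -13.6950 ∉ [-0.4, 0.4) ⇒ out
candidate 4: (m,n)=(9,11) → π∥ = 9+11·τ ≈ 55.5967, π⊥ = 9+11·τ' ≈ 6.4033 ∉ [-0.4, 0.4) ⇒ out
candidate 5: (m,n)=(-2,-5) → π∥ = -2-5·τ ≈ -23.1803, π⊥ = -2-5·τ' ≈ -0.8197 ∉ [-0.4, 0.4) ⇒ out
candidate 6: (m,n)=(1,5) → π∥ = 1+5·τ ≈ 22.1803, π⊥ = 1+5·τ' ≈ -0.1803 ∈ [-0.4, 0.4) ⇒ IN Λ
candidate 7: (m,n)=(-5,-15) → π∥ = -5-15·τ ≈ -68.5410, π⊥ = -5-15·τ' ≈ -1.4590 ∉ [-0.4, 0.4) ⇒ out
candidate 8: (m,n)=(-16,7) → π∥ = -16+7·τ ≈ 13.6525, π⊥ = -16+7·τ' ≈ -17.6525 ∉ [-0.4, 0.4) ⇒ out

6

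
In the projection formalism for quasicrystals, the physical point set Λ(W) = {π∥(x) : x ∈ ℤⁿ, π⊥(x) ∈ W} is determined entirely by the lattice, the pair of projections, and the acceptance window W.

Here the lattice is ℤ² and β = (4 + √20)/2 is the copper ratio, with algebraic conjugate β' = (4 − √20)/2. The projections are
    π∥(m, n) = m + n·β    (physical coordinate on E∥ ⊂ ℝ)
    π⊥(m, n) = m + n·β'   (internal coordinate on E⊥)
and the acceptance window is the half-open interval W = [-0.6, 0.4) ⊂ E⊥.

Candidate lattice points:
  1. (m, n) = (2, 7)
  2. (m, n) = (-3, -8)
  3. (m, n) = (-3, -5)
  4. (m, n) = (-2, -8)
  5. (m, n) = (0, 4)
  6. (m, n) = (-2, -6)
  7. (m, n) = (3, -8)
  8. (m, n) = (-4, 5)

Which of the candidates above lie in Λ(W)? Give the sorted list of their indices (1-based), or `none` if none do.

Compute β' = (4−√20)/2 = -0.2361, so π⊥(m,n) = m -0.2361·n.
#1 (2,7): internal coord 2 + (7)·β' = +0.3475; +0.3475 ∈ [-0.6, 0.4) → IN Λ
#2 (-3,-8): internal coord -3 + (-8)·β' = -1.1115; -1.1115 ∉ [-0.6, 0.4) → out
#3 (-3,-5): internal coord -3 + (-5)·β' = -1.8197; -1.8197 ∉ [-0.6, 0.4) → out
#4 (-2,-8): internal coord -2 + (-8)·β' = -0.1115; -0.1115 ∈ [-0.6, 0.4) → IN Λ
#5 (0,4): internal coord 0 + (4)·β' = -0.9443; -0.9443 ∉ [-0.6, 0.4) → out
#6 (-2,-6): internal coord -2 + (-6)·β' = -0.5836; -0.5836 ∈ [-0.6, 0.4) → IN Λ
#7 (3,-8): internal coord 3 + (-8)·β' = +4.8885; +4.8885 ∉ [-0.6, 0.4) → out
#8 (-4,5): internal coord -4 + (5)·β' = -5.1803; -5.1803 ∉ [-0.6, 0.4) → out

1, 4, 6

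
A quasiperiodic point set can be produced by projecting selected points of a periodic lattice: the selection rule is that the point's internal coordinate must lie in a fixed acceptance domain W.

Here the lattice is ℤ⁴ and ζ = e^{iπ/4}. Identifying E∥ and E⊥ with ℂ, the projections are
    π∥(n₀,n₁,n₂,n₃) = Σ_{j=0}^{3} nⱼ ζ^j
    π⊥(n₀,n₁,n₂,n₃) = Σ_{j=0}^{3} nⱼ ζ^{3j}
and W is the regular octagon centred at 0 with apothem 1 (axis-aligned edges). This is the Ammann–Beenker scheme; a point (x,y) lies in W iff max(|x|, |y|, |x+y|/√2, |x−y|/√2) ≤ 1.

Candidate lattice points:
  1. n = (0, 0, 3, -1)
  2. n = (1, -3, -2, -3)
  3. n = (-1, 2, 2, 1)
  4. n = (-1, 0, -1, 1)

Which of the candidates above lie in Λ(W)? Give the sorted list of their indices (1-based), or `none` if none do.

none

With ζ = e^{iπ/4} the internal vectors are ζ^0,ζ^3,ζ^6,ζ^9.
#1 (0, 0, 3, -1): internal (-0.707107, -3.707107); octagon support 3.707107 vs apothem 1 → ∉ W
#2 (1, -3, -2, -3): internal (1.000000, -2.242641); octagon support 2.292893 vs apothem 1 → ∉ W
#3 (-1, 2, 2, 1): internal (-1.707107, 0.121320); octagon support 1.707107 vs apothem 1 → ∉ W
#4 (-1, 0, -1, 1): internal (-0.292893, 1.707107); octagon support 1.707107 vs apothem 1 → ∉ W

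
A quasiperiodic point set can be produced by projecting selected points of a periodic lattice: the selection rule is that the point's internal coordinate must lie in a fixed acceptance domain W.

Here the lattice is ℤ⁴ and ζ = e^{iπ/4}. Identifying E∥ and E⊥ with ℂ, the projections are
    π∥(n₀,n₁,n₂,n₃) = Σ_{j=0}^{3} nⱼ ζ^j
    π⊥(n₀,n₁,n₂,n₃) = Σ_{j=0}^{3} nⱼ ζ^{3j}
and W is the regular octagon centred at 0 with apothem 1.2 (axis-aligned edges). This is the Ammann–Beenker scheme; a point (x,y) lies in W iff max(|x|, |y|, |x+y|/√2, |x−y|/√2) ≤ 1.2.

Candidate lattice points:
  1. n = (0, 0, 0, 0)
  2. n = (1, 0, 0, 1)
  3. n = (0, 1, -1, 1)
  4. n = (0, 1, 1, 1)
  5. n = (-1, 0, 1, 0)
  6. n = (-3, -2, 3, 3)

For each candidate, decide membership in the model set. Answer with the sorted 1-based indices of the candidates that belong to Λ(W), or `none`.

With ζ = e^{iπ/4} the internal vectors are ζ^0,ζ^3,ζ^6,ζ^9.
candidate 1: n = (0, 0, 0, 0) → π⊥ ≈ (+0.00000, +0.00000); max(|x|,|y|,|x±y|/√2) = 0.00000 ≤ 1.2 ⇒ ∈ W
candidate 2: n = (1, 0, 0, 1) → π⊥ ≈ (+1.70711, +0.70711); max(|x|,|y|,|x±y|/√2) = 1.70711 > 1.2 ⇒ ∉ W
candidate 3: n = (0, 1, -1, 1) → π⊥ ≈ (+0.00000, +2.41421); max(|x|,|y|,|x±y|/√2) = 2.41421 > 1.2 ⇒ ∉ W
candidate 4: n = (0, 1, 1, 1) → π⊥ ≈ (+0.00000, +0.41421); max(|x|,|y|,|x±y|/√2) = 0.41421 ≤ 1.2 ⇒ ∈ W
candidate 5: n = (-1, 0, 1, 0) → π⊥ ≈ (-1.00000, -1.00000); max(|x|,|y|,|x±y|/√2) = 1.41421 > 1.2 ⇒ ∉ W
candidate 6: n = (-3, -2, 3, 3) → π⊥ ≈ (+0.53553, -2.29289); max(|x|,|y|,|x±y|/√2) = 2.29289 > 1.2 ⇒ ∉ W

1, 4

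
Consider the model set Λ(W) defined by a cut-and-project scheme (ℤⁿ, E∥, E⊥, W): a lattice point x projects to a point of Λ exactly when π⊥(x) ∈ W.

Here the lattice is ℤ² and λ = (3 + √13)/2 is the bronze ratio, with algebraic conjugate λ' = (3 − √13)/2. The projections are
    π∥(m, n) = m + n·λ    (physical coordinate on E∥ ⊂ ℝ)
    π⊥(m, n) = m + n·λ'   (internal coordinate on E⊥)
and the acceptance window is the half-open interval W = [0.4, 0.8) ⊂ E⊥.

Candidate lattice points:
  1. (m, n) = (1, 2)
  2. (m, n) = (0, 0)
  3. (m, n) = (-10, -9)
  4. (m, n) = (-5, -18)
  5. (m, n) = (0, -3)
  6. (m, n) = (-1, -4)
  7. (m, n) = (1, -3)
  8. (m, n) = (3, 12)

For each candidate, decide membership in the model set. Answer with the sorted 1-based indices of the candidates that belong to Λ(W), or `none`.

λ' = (3−√13)/2 ≈ -0.3028.
[1] lift (1,2): star map gives 0.3944; window check 0.4 ≤ 0.3944 < 0.8 is false → out
[2] lift (0,0): star map gives 0.0000; window check 0.4 ≤ 0.0000 < 0.8 is false → out
[3] lift (-10,-9): star map gives -7.2750; window check 0.4 ≤ -7.2750 < 0.8 is false → out
[4] lift (-5,-18): star map gives 0.4500; window check 0.4 ≤ 0.4500 < 0.8 is true → IN Λ
[5] lift (0,-3): star map gives 0.9083; window check 0.4 ≤ 0.9083 < 0.8 is false → out
[6] lift (-1,-4): star map gives 0.2111; window check 0.4 ≤ 0.2111 < 0.8 is false → out
[7] lift (1,-3): star map gives 1.9083; window check 0.4 ≤ 1.9083 < 0.8 is false → out
[8] lift (3,12): star map gives -0.6333; window check 0.4 ≤ -0.6333 < 0.8 is false → out

4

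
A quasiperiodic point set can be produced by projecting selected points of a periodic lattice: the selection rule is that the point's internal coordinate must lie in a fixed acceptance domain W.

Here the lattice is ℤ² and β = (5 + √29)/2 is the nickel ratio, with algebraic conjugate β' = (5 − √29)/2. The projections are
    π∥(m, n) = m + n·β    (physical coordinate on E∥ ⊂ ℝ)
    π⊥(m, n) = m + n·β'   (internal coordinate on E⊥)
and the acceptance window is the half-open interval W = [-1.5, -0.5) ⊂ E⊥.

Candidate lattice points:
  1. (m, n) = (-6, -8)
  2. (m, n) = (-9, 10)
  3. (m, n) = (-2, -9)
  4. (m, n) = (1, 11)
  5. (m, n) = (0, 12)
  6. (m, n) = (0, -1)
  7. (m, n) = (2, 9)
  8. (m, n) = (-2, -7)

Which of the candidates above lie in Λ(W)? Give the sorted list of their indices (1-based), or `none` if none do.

Numerically β ≈ 5.1926 and β' = −1/β ≈ -0.1926.
candidate 1: (m,n)=(-6,-8) → π∥ = -6-8·β ≈ -47.5407, π⊥ = -6-8·β' ≈ -4.4593 ∉ [-1.5, -0.5) ⇒ out
candidate 2: (m,n)=(-9,10) → π∥ = -9+10·β ≈ 42.9258, π⊥ = -9+10·β' ≈ -10.9258 ∉ [-1.5, -0.5) ⇒ out
candidate 3: (m,n)=(-2,-9) → π∥ = -2-9·β ≈ -48.7332, π⊥ = -2-9·β' ≈ -0.2668 ∉ [-1.5, -0.5) ⇒ out
candidate 4: (m,n)=(1,11) → π∥ = 1+11·β ≈ 58.1184, π⊥ = 1+11·β' ≈ -1.1184 ∈ [-1.5, -0.5) ⇒ IN Λ
candidate 5: (m,n)=(0,12) → π∥ = 0+12·β ≈ 62.3110, π⊥ = 0+12·β' ≈ -2.3110 ∉ [-1.5, -0.5) ⇒ out
candidate 6: (m,n)=(0,-1) → π∥ = 0-1·β ≈ -5.1926, π⊥ = 0-1·β' ≈ 0.1926 ∉ [-1.5, -0.5) ⇒ out
candidate 7: (m,n)=(2,9) → π∥ = 2+9·β ≈ 48.7332, π⊥ = 2+9·β' ≈ 0.2668 ∉ [-1.5, -0.5) ⇒ out
candidate 8: (m,n)=(-2,-7) → π∥ = -2-7·β ≈ -38.3481, π⊥ = -2-7·β' ≈ -0.6519 ∈ [-1.5, -0.5) ⇒ IN Λ

4, 8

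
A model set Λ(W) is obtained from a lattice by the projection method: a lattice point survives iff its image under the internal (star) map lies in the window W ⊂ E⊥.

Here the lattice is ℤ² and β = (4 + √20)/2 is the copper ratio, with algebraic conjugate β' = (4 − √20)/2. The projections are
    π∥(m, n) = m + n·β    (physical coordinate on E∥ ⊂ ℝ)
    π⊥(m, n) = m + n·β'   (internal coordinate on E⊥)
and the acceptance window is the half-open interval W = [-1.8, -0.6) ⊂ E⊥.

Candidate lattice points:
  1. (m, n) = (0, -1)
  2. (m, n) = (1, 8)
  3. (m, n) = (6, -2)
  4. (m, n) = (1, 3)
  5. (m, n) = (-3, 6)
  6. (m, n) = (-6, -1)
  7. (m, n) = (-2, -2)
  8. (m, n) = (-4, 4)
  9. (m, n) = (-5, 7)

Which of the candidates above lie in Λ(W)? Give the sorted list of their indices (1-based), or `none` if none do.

2, 7

Numerically β ≈ 4.2361 and β' = −1/β ≈ -0.2361.
candidate 1: (m,n)=(0,-1) → π∥ = 0-1·β ≈ -4.2361, π⊥ = 0-1·β' ≈ 0.2361 ∉ [-1.8, -0.6) ⇒ out
candidate 2: (m,n)=(1,8) → π∥ = 1+8·β ≈ 34.8885, π⊥ = 1+8·β' ≈ -0.8885 ∈ [-1.8, -0.6) ⇒ IN Λ
candidate 3: (m,n)=(6,-2) → π∥ = 6-2·β ≈ -2.4721, π⊥ = 6-2·β' ≈ 6.4721 ∉ [-1.8, -0.6) ⇒ out
candidate 4: (m,n)=(1,3) → π∥ = 1+3·β ≈ 13.7082, π⊥ = 1+3·β' ≈ 0.2918 ∉ [-1.8, -0.6) ⇒ out
candidate 5: (m,n)=(-3,6) → π∥ = -3+6·β ≈ 22.4164, π⊥ = -3+6·β' ≈ -4.4164 ∉ [-1.8, -0.6) ⇒ out
candidate 6: (m,n)=(-6,-1) → π∥ = -6-1·β ≈ -10.2361, π⊥ = -6-1·β' ≈ -5.7639 ∉ [-1.8, -0.6) ⇒ out
candidate 7: (m,n)=(-2,-2) → π∥ = -2-2·β ≈ -10.4721, π⊥ = -2-2·β' ≈ -1.5279 ∈ [-1.8, -0.6) ⇒ IN Λ
candidate 8: (m,n)=(-4,4) → π∥ = -4+4·β ≈ 12.9443, π⊥ = -4+4·β' ≈ -4.9443 ∉ [-1.8, -0.6) ⇒ out
candidate 9: (m,n)=(-5,7) → π∥ = -5+7·β ≈ 24.6525, π⊥ = -5+7·β' ≈ -6.6525 ∉ [-1.8, -0.6) ⇒ out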